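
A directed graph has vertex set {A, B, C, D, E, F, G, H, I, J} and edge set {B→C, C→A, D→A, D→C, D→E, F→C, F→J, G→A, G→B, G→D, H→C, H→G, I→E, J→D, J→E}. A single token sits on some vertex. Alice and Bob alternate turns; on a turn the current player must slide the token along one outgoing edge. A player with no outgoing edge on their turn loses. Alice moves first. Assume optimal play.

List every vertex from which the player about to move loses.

A, B, E, F, H

Positions with no move are L. A position that does have a move is losing for the player to move precisely when every available move leads to a winning position for the opponent. Fill in the labels:
Every edge goes from a vertex to one that appears earlier in the order E, A, C, D, B, I, G, J, H, F, so processing vertices in that order labels each vertex after all of its successors.
E: no outgoing edge → L
A: no outgoing edge → L
C: can move to A, which is L ⇒ W
D: can move to A, which is L ⇒ W
B: the only move is to C(W), a W ⇒ L
I: can move to E, which is L ⇒ W
G: can move to B, which is L ⇒ W
J: can move to E, which is L ⇒ W
H: moves to G(W), C(W); every one is W ⇒ L
F: moves to J(W), C(W); every one is W ⇒ L
Reading off the rows marked L gives the requested list; there are 5 such vertices.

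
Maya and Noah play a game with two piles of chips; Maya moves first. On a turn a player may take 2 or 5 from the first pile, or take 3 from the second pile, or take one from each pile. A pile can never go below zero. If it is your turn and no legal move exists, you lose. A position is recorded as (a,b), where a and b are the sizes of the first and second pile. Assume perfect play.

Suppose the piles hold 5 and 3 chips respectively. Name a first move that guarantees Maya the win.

Classify positions by backward induction: terminal positions (no move available) are L. From any other position, the mover wins iff some move reaches an L.
No move ever increases a pile, so every position that can arise here has a ≤ 5 and b ≤ 3; it is enough to label the cells with 0 ≤ a ≤ 5 and 0 ≤ b ≤ 3.
Every move lowers a or b (never raises either), so fill the grid row by row in increasing a, and left to right within a row: each cell's successors are then already labelled.
      b=0  b=1  b=2  b=3
a=0:    L    L    L    W
a=1:    L    W    W    W
a=2:    W    W    W    L
a=3:    W    L    L    L
a=4:    L    L    W    W
a=5:    W    W    W    W
Cells with no legal move (terminal, hence L): (0,0), (0,1), (0,2), (1,0).
The remaining L cells, each justified by listing all of its moves:
(2,3): L (options (0,3)(W), (2,0)(W), (1,2)(W) are all W)
(3,1): L (options (1,1)(W), (2,0)(W) are all W)
(3,2): L (options (1,2)(W), (2,1)(W) are all W)
(3,3): L (options (1,3)(W), (3,0)(W), (2,2)(W) are all W)
(4,0): L (sole option (2,0)(W) is W)
(4,1): L (options (2,1)(W), (3,0)(W) are all W)
Every other cell has at least one move into one of the L cells above, so it is W.
From (5,3), the L positions reachable in one move are: (3,3).

Move to (3,3).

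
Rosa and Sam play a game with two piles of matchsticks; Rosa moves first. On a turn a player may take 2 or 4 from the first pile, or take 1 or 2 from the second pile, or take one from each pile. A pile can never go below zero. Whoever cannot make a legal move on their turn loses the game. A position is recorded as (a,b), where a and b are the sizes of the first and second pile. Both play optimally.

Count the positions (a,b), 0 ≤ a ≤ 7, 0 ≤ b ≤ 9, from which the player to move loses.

Work bottom-up. With no move the player to move loses. Otherwise the position is W if at least one move leads to an L position for the opponent, and L if every move leads to a W.
Every move lowers a or b (never raises either), so fill the grid row by row in increasing a, and left to right within a row: each cell's successors are then already labelled.
      b=0  b=1  b=2  b=3  b=4  b=5  b=6  b=7  b=8  b=9
a=0:    L    W    W    L    W    W    L    W    W    L
a=1:    L    W    W    L    W    W    L    W    W    L
a=2:    W    W    L    W    W    L    W    W    L    W
a=3:    W    L    W    W    L    W    W    L    W    W
a=4:    W    L    W    W    L    W    W    L    W    W
a=5:    W    W    W    W    W    W    W    W    W    W
a=6:    L    W    W    L    W    W    L    W    W    L
a=7:    L    W    W    L    W    W    L    W    W    L
Cells with no legal move (terminal, hence L): (0,0), (1,0).
The remaining L cells, each justified by listing all of its moves:
(0,3): →(0,2)(W), (0,1)(W) — all W, so L
(0,6): →(0,5)(W), (0,4)(W) — all W, so L
(0,9): →(0,8)(W), (0,7)(W) — all W, so L
(1,3): →(1,2)(W), (1,1)(W), (0,2)(W) — all W, so L
(1,6): →(1,5)(W), (1,4)(W), (0,5)(W) — all W, so L
(1,9): →(1,8)(W), (1,7)(W), (0,8)(W) — all W, so L
(2,2): →(0,2)(W), (2,1)(W), (2,0)(W), (1,1)(W) — all W, so L
(2,5): →(0,5)(W), (2,4)(W), (2,3)(W), (1,4)(W) — all W, so L
(2,8): →(0,8)(W), (2,7)(W), (2,6)(W), (1,7)(W) — all W, so L
(3,1): →(1,1)(W), (3,0)(W), (2,0)(W) — all W, so L
(3,4): →(1,4)(W), (3,3)(W), (3,2)(W), (2,3)(W) — all W, so L
(3,7): →(1,7)(W), (3,6)(W), (3,5)(W), (2,6)(W) — all W, so L
(4,1): →(2,1)(W), (0,1)(W), (4,0)(W), (3,0)(W) — all W, so L
(4,4): →(2,4)(W), (0,4)(W), (4,3)(W), (4,2)(W), (3,3)(W) — all W, so L
(4,7): →(2,7)(W), (0,7)(W), (4,6)(W), (4,5)(W), (3,6)(W) — all W, so L
(6,0): →(4,0)(W), (2,0)(W) — all W, so L
(6,3): →(4,3)(W), (2,3)(W), (6,2)(W), (6,1)(W), (5,2)(W) — all W, so L
(6,6): →(4,6)(W), (2,6)(W), (6,5)(W), (6,4)(W), (5,5)(W) — all W, so L
(6,9): →(4,9)(W), (2,9)(W), (6,8)(W), (6,7)(W), (5,8)(W) — all W, so L
(7,0): →(5,0)(W), (3,0)(W) — all W, so L
(7,3): →(5,3)(W), (3,3)(W), (7,2)(W), (7,1)(W), (6,2)(W) — all W, so L
(7,6): →(5,6)(W), (3,6)(W), (7,5)(W), (7,4)(W), (6,5)(W) — all W, so L
(7,9): →(5,9)(W), (3,9)(W), (7,8)(W), (7,7)(W), (6,8)(W) — all W, so L
Every other cell has at least one move into one of the L cells above, so it is W.
L cells per row: a=0: 4, a=1: 4, a=2: 3, a=3: 3, a=4: 3, a=5: 0, a=6: 4, a=7: 4; total 25.

25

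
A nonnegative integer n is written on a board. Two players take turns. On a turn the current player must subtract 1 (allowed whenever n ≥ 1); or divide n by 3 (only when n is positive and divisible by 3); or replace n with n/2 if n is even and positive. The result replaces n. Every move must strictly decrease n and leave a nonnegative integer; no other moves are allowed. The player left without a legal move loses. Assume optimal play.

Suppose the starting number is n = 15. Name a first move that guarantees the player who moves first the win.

Move to 5.

Use the standard recursion: the mover loses at a terminal position; elsewhere, the mover wins exactly when some move hands the opponent an L position.
n=0: no move → L
n=1: can move to 0, which is L ⇒ W
n=2: the only move is to 1(W), a W ⇒ L
n=3: can move to 2, which is L ⇒ W
n=4: can move to 2, which is L ⇒ W
n=5: the only move is to 4(W), a W ⇒ L
n=6: can move to 2, which is L ⇒ W
n=7: the only move is to 6(W), a W ⇒ L
n=8: can move to 7, which is L ⇒ W
n=9: moves to 3(W), 8(W); every one is W ⇒ L
n=10: can move to 5, which is L ⇒ W
n=11: the only move is to 10(W), a W ⇒ L
n=12: can move to 11, which is L ⇒ W
n=13: the only move is to 12(W), a W ⇒ L
n=14: can move to 7, which is L ⇒ W
n=15: can move to 5, which is L ⇒ W
From 15, the L positions reachable in one move are: 5.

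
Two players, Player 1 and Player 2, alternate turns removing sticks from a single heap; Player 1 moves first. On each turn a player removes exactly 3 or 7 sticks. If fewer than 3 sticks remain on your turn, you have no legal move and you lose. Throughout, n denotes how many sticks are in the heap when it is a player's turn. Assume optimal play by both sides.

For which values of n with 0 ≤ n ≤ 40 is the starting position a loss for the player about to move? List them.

Use the standard recursion: the mover loses at a terminal position; elsewhere, the mover wins exactly when some move hands the opponent an L position.
n=0: no move → L
n=1: no move → L
n=2: no move → L
n=3: can move to 0, which is L ⇒ W
n=4: can move to 1, which is L ⇒ W
n=5: can move to 2, which is L ⇒ W
n=6: the only move is to 3(W), a W ⇒ L
n=7: can move to 0, which is L ⇒ W
n=8: can move to 1, which is L ⇒ W
n=9: can move to 6, which is L ⇒ W
n=10: moves to 7(W), 3(W); every one is W ⇒ L
n=11: moves to 8(W), 4(W); every one is W ⇒ L
n=12: moves to 9(W), 5(W); every one is W ⇒ L
n=13: can move to 10, which is L ⇒ W
n=14: can move to 11, which is L ⇒ W
n=15: can move to 12, which is L ⇒ W
n=16: moves to 13(W), 9(W); every one is W ⇒ L
n=17: can move to 10, which is L ⇒ W
n=18: can move to 11, which is L ⇒ W
n=19: can move to 16, which is L ⇒ W
n=20: moves to 17(W), 13(W); every one is W ⇒ L
n=21: moves to 18(W), 14(W); every one is W ⇒ L
n=22: moves to 19(W), 15(W); every one is W ⇒ L
n=23: can move to 20, which is L ⇒ W
n=24: can move to 21, which is L ⇒ W
n=25: can move to 22, which is L ⇒ W
n=26: moves to 23(W), 19(W); every one is W ⇒ L
n=27: can move to 20, which is L ⇒ W
n=28: can move to 21, which is L ⇒ W
n=29: can move to 26, which is L ⇒ W
n=30: moves to 27(W), 23(W); every one is W ⇒ L
n=31: moves to 28(W), 24(W); every one is W ⇒ L
n=32: moves to 29(W), 25(W); every one is W ⇒ L
n=33: can move to 30, which is L ⇒ W
n=34: can move to 31, which is L ⇒ W
n=35: can move to 32, which is L ⇒ W
n=36: moves to 33(W), 29(W); every one is W ⇒ L
n=37: can move to 30, which is L ⇒ W
n=38: can move to 31, which is L ⇒ W
n=39: can move to 36, which is L ⇒ W
n=40: moves to 37(W), 33(W); every one is W ⇒ L
Reading off the rows marked L gives the requested list; there are 17 such values of n.

0, 1, 2, 6, 10, 11, 12, 16, 20, 21, 22, 26, 30, 31, 32, 36, 40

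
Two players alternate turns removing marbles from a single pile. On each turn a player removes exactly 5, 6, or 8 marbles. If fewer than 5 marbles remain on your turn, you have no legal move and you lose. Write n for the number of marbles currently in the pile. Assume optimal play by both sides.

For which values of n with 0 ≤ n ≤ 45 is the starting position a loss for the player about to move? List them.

Work bottom-up. With no move the player to move loses. Otherwise the position is W if at least one move leads to an L position for the opponent, and L if every move leads to a W.
n=0: no move → L
n=1: no move → L
n=2: no move → L
n=3: no move → L
n=4: no move → L
n=5: reaches L-position 0 → W
n=6: reaches L-position 1 → W
n=7: reaches L-position 2 → W
n=8: reaches L-position 3 → W
n=9: reaches L-position 4 → W
n=10: reaches L-position 4 → W
n=11: reaches L-position 3 → W
n=12: reaches L-position 4 → W
n=13: only reaches 8(W), 7(W), 5(W), all W → L
n=14: only reaches 9(W), 8(W), 6(W), all W → L
n=15: only reaches 10(W), 9(W), 7(W), all W → L
n=16: only reaches 11(W), 10(W), 8(W), all W → L
n=17: only reaches 12(W), 11(W), 9(W), all W → L
n=18: reaches L-position 13 → W
n=19: reaches L-position 14 → W
n=20: reaches L-position 15 → W
n=21: reaches L-position 16 → W
n=22: reaches L-position 17 → W
n=23: reaches L-position 17 → W
n=24: reaches L-position 16 → W
n=25: reaches L-position 17 → W
n=26: only reaches 21(W), 20(W), 18(W), all W → L
n=27: only reaches 22(W), 21(W), 19(W), all W → L
n=28: only reaches 23(W), 22(W), 20(W), all W → L
n=29: only reaches 24(W), 23(W), 21(W), all W → L
n=30: only reaches 25(W), 24(W), 22(W), all W → L
n=31: reaches L-position 26 → W
n=32: reaches L-position 27 → W
n=33: reaches L-position 28 → W
n=34: reaches L-position 29 → W
n=35: reaches L-position 30 → W
n=36: reaches L-position 30 → W
n=37: reaches L-position 29 → W
n=38: reaches L-position 30 → W
n=39: only reaches 34(W), 33(W), 31(W), all W → L
n=40: only reaches 35(W), 34(W), 32(W), all W → L
n=41: only reaches 36(W), 35(W), 33(W), all W → L
n=42: only reaches 37(W), 36(W), 34(W), all W → L
n=43: only reaches 38(W), 37(W), 35(W), all W → L
n=44: reaches L-position 39 → W
n=45: reaches L-position 40 → W
Reading off the rows marked L gives the requested list; there are 20 such values of n.

0, 1, 2, 3, 4, 13, 14, 15, 16, 17, 26, 27, 28, 29, 30, 39, 40, 41, 42, 43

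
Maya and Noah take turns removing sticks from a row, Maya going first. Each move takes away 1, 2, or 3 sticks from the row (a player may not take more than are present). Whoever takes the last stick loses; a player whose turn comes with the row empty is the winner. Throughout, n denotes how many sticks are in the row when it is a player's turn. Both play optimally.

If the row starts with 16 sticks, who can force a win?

Maya wins.

Classify positions by backward induction: terminal positions (no move available) are W. From any other position, the mover wins iff some move reaches an L.
n=0: no move; the opponent has just taken the last stick and therefore loses → W
n=1: the only move is to 0(W), a W ⇒ L
n=2: can move to 1, which is L ⇒ W
n=3: can move to 1, which is L ⇒ W
n=4: can move to 1, which is L ⇒ W
n=5: moves to 4(W), 3(W), 2(W); every one is W ⇒ L
n=6: can move to 5, which is L ⇒ W
n=7: can move to 5, which is L ⇒ W
n=8: can move to 5, which is L ⇒ W
n=9: moves to 8(W), 7(W), 6(W); every one is W ⇒ L
n=10: can move to 9, which is L ⇒ W
n=11: can move to 9, which is L ⇒ W
n=12: can move to 9, which is L ⇒ W
n=13: moves to 12(W), 11(W), 10(W); every one is W ⇒ L
n=14: can move to 13, which is L ⇒ W
n=15: can move to 13, which is L ⇒ W
n=16: can move to 13, which is L ⇒ W
From 16 Maya can remove 3, leaving 13, reaching an L position.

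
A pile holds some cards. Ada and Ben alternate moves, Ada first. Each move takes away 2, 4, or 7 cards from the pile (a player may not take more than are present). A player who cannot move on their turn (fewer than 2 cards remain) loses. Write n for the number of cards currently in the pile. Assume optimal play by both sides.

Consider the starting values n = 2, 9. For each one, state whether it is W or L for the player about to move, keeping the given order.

2: W, 9: L

Build the W/L table. Terminal = L. A non-terminal position is W if it has a move to some L; otherwise it is L.
n=0: no move → L
n=1: no move → L
n=2: reaches L-position 0 → W
n=3: reaches L-position 1 → W
n=4: reaches L-position 0 → W
n=5: reaches L-position 1 → W
n=6: only reaches 4(W), 2(W), all W → L
n=7: reaches L-position 0 → W
n=8: reaches L-position 6 → W
n=9: only reaches 7(W), 5(W), 2(W), all W → L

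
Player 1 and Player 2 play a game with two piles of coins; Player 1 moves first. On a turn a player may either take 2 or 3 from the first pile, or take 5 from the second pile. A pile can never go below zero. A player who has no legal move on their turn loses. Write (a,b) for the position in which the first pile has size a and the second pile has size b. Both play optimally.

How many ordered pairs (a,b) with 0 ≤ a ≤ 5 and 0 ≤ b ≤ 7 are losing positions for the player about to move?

Compute win/loss labels from the base case upward. A position with no move is L. Any other position is W if it can reach an L in one move, else L.
Every move lowers a or b (never raises either), so fill the grid row by row in increasing a, and left to right within a row: each cell's successors are then already labelled.
      b=0  b=1  b=2  b=3  b=4  b=5  b=6  b=7
a=0:    L    L    L    L    L    W    W    W
a=1:    L    L    L    L    L    W    W    W
a=2:    W    W    W    W    W    L    L    L
a=3:    W    W    W    W    W    L    L    L
a=4:    W    W    W    W    W    W    W    W
a=5:    L    L    L    L    L    W    W    W
Cells with no legal move (terminal, hence L): (0,0), (0,1), (0,2), (0,3), (0,4), (1,0), (1,1), (1,2), (1,3), (1,4).
The remaining L cells, each justified by listing all of its moves:
(2,5): →(0,5)(W), (2,0)(W) — all W, so L
(2,6): →(0,6)(W), (2,1)(W) — all W, so L
(2,7): →(0,7)(W), (2,2)(W) — all W, so L
(3,5): →(1,5)(W), (0,5)(W), (3,0)(W) — all W, so L
(3,6): →(1,6)(W), (0,6)(W), (3,1)(W) — all W, so L
(3,7): →(1,7)(W), (0,7)(W), (3,2)(W) — all W, so L
(5,0): →(3,0)(W), (2,0)(W) — all W, so L
(5,1): →(3,1)(W), (2,1)(W) — all W, so L
(5,2): →(3,2)(W), (2,2)(W) — all W, so L
(5,3): →(3,3)(W), (2,3)(W) — all W, so L
(5,4): →(3,4)(W), (2,4)(W) — all W, so L
Every other cell has at least one move into one of the L cells above, so it is W.
L cells per row: a=0: 5, a=1: 5, a=2: 3, a=3: 3, a=4: 0, a=5: 5; total 21.

21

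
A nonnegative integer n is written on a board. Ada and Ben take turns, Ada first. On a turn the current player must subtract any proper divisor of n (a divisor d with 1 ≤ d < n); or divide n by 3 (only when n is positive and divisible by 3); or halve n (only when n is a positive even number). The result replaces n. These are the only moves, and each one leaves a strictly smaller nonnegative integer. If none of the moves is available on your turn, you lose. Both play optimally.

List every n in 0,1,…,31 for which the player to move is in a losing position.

Build the W/L table. Terminal = L. A non-terminal position is W if it has a move to some L; otherwise it is L.
n=0: no move → L
n=1: no move → L
n=2: can move to 1, which is L ⇒ W
n=3: can move to 1, which is L ⇒ W
n=4: moves to 2(W), 3(W); every one is W ⇒ L
n=5: can move to 4, which is L ⇒ W
n=6: can move to 4, which is L ⇒ W
n=7: the only move is to 6(W), a W ⇒ L
n=8: can move to 4, which is L ⇒ W
n=9: moves to 3(W), 6(W), 8(W); every one is W ⇒ L
n=10: can move to 9, which is L ⇒ W
n=11: the only move is to 10(W), a W ⇒ L
n=12: can move to 4, which is L ⇒ W
n=13: the only move is to 12(W), a W ⇒ L
n=14: can move to 7, which is L ⇒ W
n=15: moves to 5(W), 10(W), 12(W), 14(W); every one is W ⇒ L
n=16: can move to 15, which is L ⇒ W
n=17: the only move is to 16(W), a W ⇒ L
n=18: can move to 9, which is L ⇒ W
n=19: the only move is to 18(W), a W ⇒ L
n=20: can move to 15, which is L ⇒ W
n=21: can move to 7, which is L ⇒ W
n=22: can move to 11, which is L ⇒ W
n=23: the only move is to 22(W), a W ⇒ L
n=24: can move to 23, which is L ⇒ W
n=25: moves to 20(W), 24(W); every one is W ⇒ L
n=26: can move to 13, which is L ⇒ W
n=27: can move to 9, which is L ⇒ W
n=28: moves to 14(W), 21(W), 24(W), 26(W), 27(W); every one is W ⇒ L
n=29: can move to 28, which is L ⇒ W
n=30: can move to 15, which is L ⇒ W
n=31: the only move is to 30(W), a W ⇒ L
Reading off the rows marked L gives the requested list; there are 14 such values of n.

0, 1, 4, 7, 9, 11, 13, 15, 17, 19, 23, 25, 28, 31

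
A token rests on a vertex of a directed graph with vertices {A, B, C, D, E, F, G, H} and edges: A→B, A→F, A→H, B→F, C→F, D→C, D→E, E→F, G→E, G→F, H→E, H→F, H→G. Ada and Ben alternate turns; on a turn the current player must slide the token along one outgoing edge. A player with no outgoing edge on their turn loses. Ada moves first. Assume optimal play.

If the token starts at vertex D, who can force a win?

Positions with no move are L. A position that does have a move is losing for the player to move precisely when every available move leads to a winning position for the opponent. Fill in the labels:
Every edge goes from a vertex to one that appears earlier in the order F, C, E, G, B, H, A, D, so processing vertices in that order labels each vertex after all of its successors.
F: no outgoing edge → L
C: can move to F, which is L ⇒ W
E: can move to F, which is L ⇒ W
G: can move to F, which is L ⇒ W
B: can move to F, which is L ⇒ W
H: can move to F, which is L ⇒ W
A: can move to F, which is L ⇒ W
D: moves to E(W), C(W); every one is W ⇒ L
Every move from D reaches a W position, so the mover loses.

Ben wins.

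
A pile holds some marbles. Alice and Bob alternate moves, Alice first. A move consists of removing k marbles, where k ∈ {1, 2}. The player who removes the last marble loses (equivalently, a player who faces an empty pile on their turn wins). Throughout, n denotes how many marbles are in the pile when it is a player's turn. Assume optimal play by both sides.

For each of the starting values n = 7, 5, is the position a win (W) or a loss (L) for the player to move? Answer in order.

Work bottom-up. With no move the player to move wins. Otherwise the position is W if at least one move leads to an L position for the opponent, and L if every move leads to a W.
n=0: no move; the opponent has just taken the last marble and therefore loses → W
n=1: →0(W) only, which is W, so L
n=2: →1(L), so W
n=3: →1(L), so W
n=4: →3(W), 2(W) — all W, so L
n=5: →4(L), so W
n=6: →4(L), so W
n=7: →6(W), 5(W) — all W, so L

7: L, 5: W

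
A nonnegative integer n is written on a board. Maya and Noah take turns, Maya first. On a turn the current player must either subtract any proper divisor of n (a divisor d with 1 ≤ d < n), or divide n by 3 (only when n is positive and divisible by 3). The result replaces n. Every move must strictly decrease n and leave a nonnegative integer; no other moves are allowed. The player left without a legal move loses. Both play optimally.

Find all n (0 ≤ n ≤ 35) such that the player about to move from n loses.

Classify positions by backward induction: terminal positions (no move available) are L. From any other position, the mover wins iff some move reaches an L.
n=0: no move → L
n=1: no move → L
n=2: W (go to 1, an L position)
n=3: W (go to 1, an L position)
n=4: L (options 2(W), 3(W) are all W)
n=5: W (go to 4, an L position)
n=6: W (go to 4, an L position)
n=7: L (sole option 6(W) is W)
n=8: W (go to 4, an L position)
n=9: L (options 3(W), 6(W), 8(W) are all W)
n=10: W (go to 9, an L position)
n=11: L (sole option 10(W) is W)
n=12: W (go to 4, an L position)
n=13: L (sole option 12(W) is W)
n=14: W (go to 7, an L position)
n=15: L (options 5(W), 10(W), 12(W), 14(W) are all W)
n=16: W (go to 15, an L position)
n=17: L (sole option 16(W) is W)
n=18: W (go to 9, an L position)
n=19: L (sole option 18(W) is W)
n=20: W (go to 15, an L position)
n=21: W (go to 7, an L position)
n=22: W (go to 11, an L position)
n=23: L (sole option 22(W) is W)
n=24: W (go to 23, an L position)
n=25: L (options 20(W), 24(W) are all W)
n=26: W (go to 13, an L position)
n=27: W (go to 9, an L position)
n=28: L (options 14(W), 21(W), 24(W), 26(W), 27(W) are all W)
n=29: W (go to 28, an L position)
n=30: W (go to 15, an L position)
n=31: L (sole option 30(W) is W)
n=32: W (go to 28, an L position)
n=33: W (go to 11, an L position)
n=34: W (go to 17, an L position)
n=35: W (go to 28, an L position)
The losing starting values of n are exactly the entries labelled L in this table (14 of them).

0, 1, 4, 7, 9, 11, 13, 15, 17, 19, 23, 25, 28, 31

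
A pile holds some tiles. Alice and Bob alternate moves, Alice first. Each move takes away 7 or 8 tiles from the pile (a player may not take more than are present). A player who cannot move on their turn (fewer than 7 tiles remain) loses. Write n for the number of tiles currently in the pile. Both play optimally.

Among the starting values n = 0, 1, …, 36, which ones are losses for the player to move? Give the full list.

Use the standard recursion: the mover loses at a terminal position; elsewhere, the mover wins exactly when some move hands the opponent an L position.
n=0: no move → L
n=1: no move → L
n=2: no move → L
n=3: no move → L
n=4: no move → L
n=5: no move → L
n=6: no move → L
n=7: →0(L), so W
n=8: →1(L), so W
n=9: →2(L), so W
n=10: →3(L), so W
n=11: →4(L), so W
n=12: →5(L), so W
n=13: →6(L), so W
n=14: →6(L), so W
n=15: →8(W), 7(W) — all W, so L
n=16: →9(W), 8(W) — all W, so L
n=17: →10(W), 9(W) — all W, so L
n=18: →11(W), 10(W) — all W, so L
n=19: →12(W), 11(W) — all W, so L
n=20: →13(W), 12(W) — all W, so L
n=21: →14(W), 13(W) — all W, so L
n=22: →15(L), so W
n=23: →16(L), so W
n=24: →17(L), so W
n=25: →18(L), so W
n=26: →19(L), so W
n=27: →20(L), so W
n=28: →21(L), so W
n=29: →21(L), so W
n=30: →23(W), 22(W) — all W, so L
n=31: →24(W), 23(W) — all W, so L
n=32: →25(W), 24(W) — all W, so L
n=33: →26(W), 25(W) — all W, so L
n=34: →27(W), 26(W) — all W, so L
n=35: →28(W), 27(W) — all W, so L
n=36: →29(W), 28(W) — all W, so L
The losing starting values of n are exactly the entries labelled L in this table (21 of them).

0, 1, 2, 3, 4, 5, 6, 15, 16, 17, 18, 19, 20, 21, 30, 31, 32, 33, 34, 35, 36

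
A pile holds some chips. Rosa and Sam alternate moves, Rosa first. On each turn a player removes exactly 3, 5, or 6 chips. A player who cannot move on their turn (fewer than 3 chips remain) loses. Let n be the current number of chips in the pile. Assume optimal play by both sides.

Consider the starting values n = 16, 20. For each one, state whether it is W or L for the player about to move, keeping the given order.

Use the standard recursion: the mover loses at a terminal position; elsewhere, the mover wins exactly when some move hands the opponent an L position.
n=0: no move → L
n=1: no move → L
n=2: no move → L
n=3: W (go to 0, an L position)
n=4: W (go to 1, an L position)
n=5: W (go to 2, an L position)
n=6: W (go to 1, an L position)
n=7: W (go to 2, an L position)
n=8: W (go to 2, an L position)
n=9: L (options 6(W), 4(W), 3(W) are all W)
n=10: L (options 7(W), 5(W), 4(W) are all W)
n=11: L (options 8(W), 6(W), 5(W) are all W)
n=12: W (go to 9, an L position)
n=13: W (go to 10, an L position)
n=14: W (go to 11, an L position)
n=15: W (go to 10, an L position)
n=16: W (go to 11, an L position)
n=17: W (go to 11, an L position)
n=18: L (options 15(W), 13(W), 12(W) are all W)
n=19: L (options 16(W), 14(W), 13(W) are all W)
n=20: L (options 17(W), 15(W), 14(W) are all W)

16: W, 20: L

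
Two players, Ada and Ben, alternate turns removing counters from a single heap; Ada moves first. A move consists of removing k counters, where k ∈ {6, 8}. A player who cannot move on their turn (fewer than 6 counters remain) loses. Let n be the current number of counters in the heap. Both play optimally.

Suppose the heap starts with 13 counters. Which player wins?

Build the W/L table. Terminal = L. A non-terminal position is W if it has a move to some L; otherwise it is L.
n=0: no move → L
n=1: no move → L
n=2: no move → L
n=3: no move → L
n=4: no move → L
n=5: no move → L
n=6: reaches L-position 0 → W
n=7: reaches L-position 1 → W
n=8: reaches L-position 2 → W
n=9: reaches L-position 3 → W
n=10: reaches L-position 4 → W
n=11: reaches L-position 5 → W
n=12: reaches L-position 4 → W
n=13: reaches L-position 5 → W
The starting position 13 is W: Ada should remove 8, leaving 5, handing over an L position.

Ada wins.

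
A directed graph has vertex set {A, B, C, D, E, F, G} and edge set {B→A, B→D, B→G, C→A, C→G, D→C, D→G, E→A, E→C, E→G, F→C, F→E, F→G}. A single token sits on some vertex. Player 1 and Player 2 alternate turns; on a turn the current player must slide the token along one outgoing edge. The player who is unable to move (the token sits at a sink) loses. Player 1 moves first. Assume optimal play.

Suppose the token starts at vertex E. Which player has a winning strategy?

Classify positions by backward induction: terminal positions (no move available) are L. From any other position, the mover wins iff some move reaches an L.
Every edge goes from a vertex to one that appears earlier in the order A, G, C, E, F, D, B, so processing vertices in that order labels each vertex after all of its successors.
A: no outgoing edge → L
G: no outgoing edge → L
C: →G(L), so W
E: →G(L), so W
F: →G(L), so W
D: →G(L), so W
B: →G(L), so W
From E Player 1 can move to G, reaching an L position.

Player 1 wins.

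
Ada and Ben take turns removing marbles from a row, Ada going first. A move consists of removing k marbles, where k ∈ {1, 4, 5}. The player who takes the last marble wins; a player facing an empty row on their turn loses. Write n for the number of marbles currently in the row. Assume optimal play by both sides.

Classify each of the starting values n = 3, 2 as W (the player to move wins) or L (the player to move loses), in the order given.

3: W, 2: L

Compute win/loss labels from the base case upward. A position with no move is L. Any other position is W if it can reach an L in one move, else L.
n=0: no move → L
n=1: →0(L), so W
n=2: →1(W) only, which is W, so L
n=3: →2(L), so W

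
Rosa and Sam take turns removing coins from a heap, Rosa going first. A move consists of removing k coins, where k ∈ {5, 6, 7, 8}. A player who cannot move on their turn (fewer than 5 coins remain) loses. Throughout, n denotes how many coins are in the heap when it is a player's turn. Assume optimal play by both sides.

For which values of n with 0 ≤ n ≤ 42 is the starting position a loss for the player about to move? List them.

Classify positions by backward induction: terminal positions (no move available) are L. From any other position, the mover wins iff some move reaches an L.
n=0: no move → L
n=1: no move → L
n=2: no move → L
n=3: no move → L
n=4: no move → L
n=5: W (go to 0, an L position)
n=6: W (go to 1, an L position)
n=7: W (go to 2, an L position)
n=8: W (go to 3, an L position)
n=9: W (go to 4, an L position)
n=10: W (go to 4, an L position)
n=11: W (go to 4, an L position)
n=12: W (go to 4, an L position)
n=13: L (options 8(W), 7(W), 6(W), 5(W) are all W)
n=14: L (options 9(W), 8(W), 7(W), 6(W) are all W)
n=15: L (options 10(W), 9(W), 8(W), 7(W) are all W)
n=16: L (options 11(W), 10(W), 9(W), 8(W) are all W)
n=17: L (options 12(W), 11(W), 10(W), 9(W) are all W)
n=18: W (go to 13, an L position)
n=19: W (go to 14, an L position)
n=20: W (go to 15, an L position)
n=21: W (go to 16, an L position)
n=22: W (go to 17, an L position)
n=23: W (go to 17, an L position)
n=24: W (go to 17, an L position)
n=25: W (go to 17, an L position)
n=26: L (options 21(W), 20(W), 19(W), 18(W) are all W)
n=27: L (options 22(W), 21(W), 20(W), 19(W) are all W)
n=28: L (options 23(W), 22(W), 21(W), 20(W) are all W)
n=29: L (options 24(W), 23(W), 22(W), 21(W) are all W)
n=30: L (options 25(W), 24(W), 23(W), 22(W) are all W)
n=31: W (go to 26, an L position)
n=32: W (go to 27, an L position)
n=33: W (go to 28, an L position)
n=34: W (go to 29, an L position)
n=35: W (go to 30, an L position)
n=36: W (go to 30, an L position)
n=37: W (go to 30, an L position)
n=38: W (go to 30, an L position)
n=39: L (options 34(W), 33(W), 32(W), 31(W) are all W)
n=40: L (options 35(W), 34(W), 33(W), 32(W) are all W)
n=41: L (options 36(W), 35(W), 34(W), 33(W) are all W)
n=42: L (options 37(W), 36(W), 35(W), 34(W) are all W)
The losing starting values of n are exactly the entries labelled L in this table (19 of them).

0, 1, 2, 3, 4, 13, 14, 15, 16, 17, 26, 27, 28, 29, 30, 39, 40, 41, 42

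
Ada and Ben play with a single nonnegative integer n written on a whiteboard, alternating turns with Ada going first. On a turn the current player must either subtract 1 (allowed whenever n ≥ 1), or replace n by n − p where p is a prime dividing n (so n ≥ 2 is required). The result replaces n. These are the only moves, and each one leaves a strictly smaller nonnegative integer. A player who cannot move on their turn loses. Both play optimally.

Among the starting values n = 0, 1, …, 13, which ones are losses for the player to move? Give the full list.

Build the W/L table. Terminal = L. A non-terminal position is W if it has a move to some L; otherwise it is L.
n=0: no move → L
n=1: W (go to 0, an L position)
n=2: W (go to 0, an L position)
n=3: W (go to 0, an L position)
n=4: L (options 2(W), 3(W) are all W)
n=5: W (go to 0, an L position)
n=6: W (go to 4, an L position)
n=7: W (go to 0, an L position)
n=8: L (options 6(W), 7(W) are all W)
n=9: W (go to 8, an L position)
n=10: W (go to 8, an L position)
n=11: W (go to 0, an L position)
n=12: L (options 9(W), 10(W), 11(W) are all W)
n=13: W (go to 0, an L position)
Reading off the rows marked L gives the requested list; there are 4 such values of n.

0, 4, 8, 12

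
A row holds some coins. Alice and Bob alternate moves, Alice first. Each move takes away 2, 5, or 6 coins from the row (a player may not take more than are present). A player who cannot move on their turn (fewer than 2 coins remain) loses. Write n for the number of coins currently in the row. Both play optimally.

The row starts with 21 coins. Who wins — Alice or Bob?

Alice wins.

Work bottom-up. With no move the player to move loses. Otherwise the position is W if at least one move leads to an L position for the opponent, and L if every move leads to a W.
n=0: no move → L
n=1: no move → L
n=2: W (go to 0, an L position)
n=3: W (go to 1, an L position)
n=4: L (sole option 2(W) is W)
n=5: W (go to 0, an L position)
n=6: W (go to 4, an L position)
n=7: W (go to 1, an L position)
n=8: L (options 6(W), 3(W), 2(W) are all W)
n=9: W (go to 4, an L position)
n=10: W (go to 8, an L position)
n=11: L (options 9(W), 6(W), 5(W) are all W)
n=12: L (options 10(W), 7(W), 6(W) are all W)
n=13: W (go to 11, an L position)
n=14: W (go to 12, an L position)
n=15: L (options 13(W), 10(W), 9(W) are all W)
n=16: W (go to 11, an L position)
n=17: W (go to 15, an L position)
n=18: W (go to 12, an L position)
n=19: L (options 17(W), 14(W), 13(W) are all W)
n=20: W (go to 15, an L position)
n=21: W (go to 19, an L position)
The starting position 21 is W: Alice should remove 2, leaving 19, handing over an L position.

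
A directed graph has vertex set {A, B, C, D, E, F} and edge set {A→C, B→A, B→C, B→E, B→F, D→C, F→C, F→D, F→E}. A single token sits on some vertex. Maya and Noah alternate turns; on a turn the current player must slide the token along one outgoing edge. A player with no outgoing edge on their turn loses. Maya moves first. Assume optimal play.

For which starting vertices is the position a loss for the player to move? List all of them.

C, E

Compute win/loss labels from the base case upward. A position with no move is L. Any other position is W if it can reach an L in one move, else L.
Every edge goes from a vertex to one that appears earlier in the order E, C, D, A, F, B, so processing vertices in that order labels each vertex after all of its successors.
E: no outgoing edge → L
C: no outgoing edge → L
D: reaches L-position C → W
A: reaches L-position C → W
F: reaches L-position C → W
B: reaches L-position C → W
Reading off the rows marked L gives the requested list; there are 2 such vertices.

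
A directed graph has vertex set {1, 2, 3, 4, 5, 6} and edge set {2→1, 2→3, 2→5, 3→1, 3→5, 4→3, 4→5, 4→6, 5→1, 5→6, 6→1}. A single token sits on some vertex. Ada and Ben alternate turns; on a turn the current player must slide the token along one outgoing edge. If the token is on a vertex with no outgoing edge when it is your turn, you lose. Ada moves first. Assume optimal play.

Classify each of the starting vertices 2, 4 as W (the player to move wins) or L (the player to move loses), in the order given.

Use the standard recursion: the mover loses at a terminal position; elsewhere, the mover wins exactly when some move hands the opponent an L position.
Every edge goes from a vertex to one that appears earlier in the order 1, 6, 5, 3, 2, 4, so processing vertices in that order labels each vertex after all of its successors.
1: no outgoing edge → L
6: can move to 1, which is L ⇒ W
5: can move to 1, which is L ⇒ W
3: can move to 1, which is L ⇒ W
2: can move to 1, which is L ⇒ W
4: moves to 3(W), 5(W), 6(W); every one is W ⇒ L

2: W, 4: L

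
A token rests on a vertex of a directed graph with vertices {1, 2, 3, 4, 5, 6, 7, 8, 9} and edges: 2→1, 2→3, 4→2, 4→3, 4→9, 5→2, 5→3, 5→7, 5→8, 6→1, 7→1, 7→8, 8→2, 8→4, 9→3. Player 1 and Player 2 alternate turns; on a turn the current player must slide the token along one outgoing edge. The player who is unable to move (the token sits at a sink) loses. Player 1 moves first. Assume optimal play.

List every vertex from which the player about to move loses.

1, 3, 8

Label each position W (a win for the player to move) or L (a loss). A position with no legal move is L; any other position is W exactly when some move reaches an L, and L when every move reaches a W.
Every edge goes from a vertex to one that appears earlier in the order 1, 3, 2, 9, 4, 8, 7, 5, 6, so processing vertices in that order labels each vertex after all of its successors.
1: no outgoing edge → L
3: no outgoing edge → L
2: W (go to 3, an L position)
9: W (go to 3, an L position)
4: W (go to 3, an L position)
8: L (options 4(W), 2(W) are all W)
7: W (go to 8, an L position)
5: W (go to 8, an L position)
6: W (go to 1, an L position)
Reading off the rows marked L gives the requested list; there are 3 such vertices.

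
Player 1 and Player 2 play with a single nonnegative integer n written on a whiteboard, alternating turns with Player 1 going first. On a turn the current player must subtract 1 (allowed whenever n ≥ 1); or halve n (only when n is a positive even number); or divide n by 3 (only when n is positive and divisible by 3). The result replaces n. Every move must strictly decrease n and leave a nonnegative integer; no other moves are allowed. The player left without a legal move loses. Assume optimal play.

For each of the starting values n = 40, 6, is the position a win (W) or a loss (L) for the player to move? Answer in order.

Classify positions by backward induction: terminal positions (no move available) are L. From any other position, the mover wins iff some move reaches an L.
n=0: no move → L
n=1: →0(L), so W
n=2: →1(W) only, which is W, so L
n=3: →2(L), so W
n=4: →2(L), so W
n=5: →4(W) only, which is W, so L
n=6: →2(L), so W
n=7: →6(W) only, which is W, so L
n=8: →7(L), so W
n=9: →3(W), 8(W) — all W, so L
n=10: →5(L), so W
n=11: →10(W) only, which is W, so L
n=12: →11(L), so W
n=13: →12(W) only, which is W, so L
n=14: →7(L), so W
n=15: →5(L), so W
n=16: →8(W), 15(W) — all W, so L
n=17: →16(L), so W
n=18: →9(L), so W
n=19: →18(W) only, which is W, so L
n=20: →19(L), so W
n=21: →7(L), so W
n=22: →11(L), so W
n=23: →22(W) only, which is W, so L
n=24: →23(L), so W
n=25: →24(W) only, which is W, so L
n=26: →13(L), so W
n=27: →9(L), so W
n=28: →14(W), 27(W) — all W, so L
n=29: →28(L), so W
n=30: →10(W), 15(W), 29(W) — all W, so L
n=31: →30(L), so W
n=32: →16(L), so W
n=33: →11(L), so W
n=34: →17(W), 33(W) — all W, so L
n=35: →34(L), so W
n=36: →12(W), 18(W), 35(W) — all W, so L
n=37: →36(L), so W
n=38: →19(L), so W
n=39: →13(L), so W
n=40: →20(W), 39(W) — all W, so L

40: L, 6: W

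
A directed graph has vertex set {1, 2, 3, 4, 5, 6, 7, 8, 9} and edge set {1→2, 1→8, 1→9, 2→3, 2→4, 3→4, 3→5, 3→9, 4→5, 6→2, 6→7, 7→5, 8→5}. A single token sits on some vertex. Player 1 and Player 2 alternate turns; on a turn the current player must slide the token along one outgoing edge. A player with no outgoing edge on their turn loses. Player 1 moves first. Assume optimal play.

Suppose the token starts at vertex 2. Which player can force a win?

Player 2 wins.

Compute win/loss labels from the base case upward. A position with no move is L. Any other position is W if it can reach an L in one move, else L.
Every edge goes from a vertex to one that appears earlier in the order 9, 5, 4, 7, 3, 8, 2, 6, 1, so processing vertices in that order labels each vertex after all of its successors.
9: no outgoing edge → L
5: no outgoing edge → L
4: W (go to 5, an L position)
7: W (go to 5, an L position)
3: W (go to 5, an L position)
8: W (go to 5, an L position)
2: L (options 3(W), 4(W) are all W)
6: W (go to 2, an L position)
1: W (go to 2, an L position)
Every move from 2 reaches a W position, so the mover loses.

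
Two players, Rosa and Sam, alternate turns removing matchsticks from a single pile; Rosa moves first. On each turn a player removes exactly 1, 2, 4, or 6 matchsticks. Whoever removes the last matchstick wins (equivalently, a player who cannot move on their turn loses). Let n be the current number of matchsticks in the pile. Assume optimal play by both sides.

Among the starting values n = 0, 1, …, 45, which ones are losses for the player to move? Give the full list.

0, 3, 8, 11, 16, 19, 24, 27, 32, 35, 40, 43

Work bottom-up. With no move the player to move loses. Otherwise the position is W if at least one move leads to an L position for the opponent, and L if every move leads to a W.
n=0: no move → L
n=1: can move to 0, which is L ⇒ W
n=2: can move to 0, which is L ⇒ W
n=3: moves to 2(W), 1(W); every one is W ⇒ L
n=4: can move to 3, which is L ⇒ W
n=5: can move to 3, which is L ⇒ W
n=6: can move to 0, which is L ⇒ W
n=7: can move to 3, which is L ⇒ W
n=8: moves to 7(W), 6(W), 4(W), 2(W); every one is W ⇒ L
n=9: can move to 8, which is L ⇒ W
n=10: can move to 8, which is L ⇒ W
n=11: moves to 10(W), 9(W), 7(W), 5(W); every one is W ⇒ L
n=12: can move to 11, which is L ⇒ W
n=13: can move to 11, which is L ⇒ W
n=14: can move to 8, which is L ⇒ W
n=15: can move to 11, which is L ⇒ W
n=16: moves to 15(W), 14(W), 12(W), 10(W); every one is W ⇒ L
n=17: can move to 16, which is L ⇒ W
n=18: can move to 16, which is L ⇒ W
n=19: moves to 18(W), 17(W), 15(W), 13(W); every one is W ⇒ L
n=20: can move to 19, which is L ⇒ W
n=21: can move to 19, which is L ⇒ W
n=22: can move to 16, which is L ⇒ W
n=23: can move to 19, which is L ⇒ W
n=24: moves to 23(W), 22(W), 20(W), 18(W); every one is W ⇒ L
n=25: can move to 24, which is L ⇒ W
n=26: can move to 24, which is L ⇒ W
n=27: moves to 26(W), 25(W), 23(W), 21(W); every one is W ⇒ L
n=28: can move to 27, which is L ⇒ W
n=29: can move to 27, which is L ⇒ W
n=30: can move to 24, which is L ⇒ W
n=31: can move to 27, which is L ⇒ W
n=32: moves to 31(W), 30(W), 28(W), 26(W); every one is W ⇒ L
n=33: can move to 32, which is L ⇒ W
n=34: can move to 32, which is L ⇒ W
n=35: moves to 34(W), 33(W), 31(W), 29(W); every one is W ⇒ L
n=36: can move to 35, which is L ⇒ W
n=37: can move to 35, which is L ⇒ W
n=38: can move to 32, which is L ⇒ W
n=39: can move to 35, which is L ⇒ W
n=40: moves to 39(W), 38(W), 36(W), 34(W); every one is W ⇒ L
n=41: can move to 40, which is L ⇒ W
n=42: can move to 40, which is L ⇒ W
n=43: moves to 42(W), 41(W), 39(W), 37(W); every one is W ⇒ L
n=44: can move to 43, which is L ⇒ W
n=45: can move to 43, which is L ⇒ W
Reading off the rows marked L gives the requested list; there are 12 such values of n.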